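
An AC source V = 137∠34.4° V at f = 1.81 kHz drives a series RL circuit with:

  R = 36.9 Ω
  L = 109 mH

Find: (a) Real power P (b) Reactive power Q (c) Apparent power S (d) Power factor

Step 1 — Angular frequency: ω = 2π·f = 2π·1810 = 1.137e+04 rad/s.
Step 2 — Component impedances:
  R: Z = R = 36.9 Ω
  L: Z = jωL = j·1.137e+04·0.109 = 0 + j1240 Ω
Step 3 — Series combination: Z_total = R + L = 36.9 + j1240 Ω = 1240∠88.3° Ω.
Step 4 — Source phasor: V = 137∠34.4° V = 113 + j77.4 V.
Step 5 — Current: I = V / Z = 0.0651 - j0.08925 A = 0.1105∠-53.9° A.
Step 6 — Complex power: S = V·I* = 0.4503 + j15.13 VA.
Step 7 — Real power: P = Re(S) = 0.4503 W.
Step 8 — Reactive power: Q = Im(S) = 15.13 VAR.
Step 9 — Apparent power: |S| = 15.13 VA.
Step 10 — Power factor: PF = P/|S| = 0.02975 (lagging).

(a) P = 0.4503 W  (b) Q = 15.13 VAR  (c) S = 15.13 VA  (d) PF = 0.02975 (lagging)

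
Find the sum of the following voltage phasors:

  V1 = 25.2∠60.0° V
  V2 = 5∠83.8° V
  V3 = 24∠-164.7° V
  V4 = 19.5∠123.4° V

Step 1 — Convert each phasor to rectangular form:
  V1 = 25.2·(cos(60.0°) + j·sin(60.0°)) = 12.6 + j21.82 V
  V2 = 5·(cos(83.8°) + j·sin(83.8°)) = 0.54 + j4.971 V
  V3 = 24·(cos(-164.7°) + j·sin(-164.7°)) = -23.15 - j6.333 V
  V4 = 19.5·(cos(123.4°) + j·sin(123.4°)) = -10.73 + j16.28 V
Step 2 — Sum components: V_total = -20.74 + j36.74 V.
Step 3 — Convert to polar: |V_total| = 42.19 V, ∠V_total = 119.4°.

V_total = 42.19∠119.4° V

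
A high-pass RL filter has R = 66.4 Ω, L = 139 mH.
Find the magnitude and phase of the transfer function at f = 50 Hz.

Step 1 — Angular frequency: ω = 2π·50 = 314.2 rad/s.
Step 2 — Transfer function: H(jω) = jωL/(R + jωL).
Step 3 — Numerator jωL = j·43.67; denominator R + jωL = 66.4 + j43.67.
Step 4 — H = 0.3019 + j0.4591.
Step 5 — Magnitude: |H| = 0.5495 (-5.2 dB); phase: φ = 56.7°.

|H| = 0.5495 (-5.2 dB), φ = 56.7°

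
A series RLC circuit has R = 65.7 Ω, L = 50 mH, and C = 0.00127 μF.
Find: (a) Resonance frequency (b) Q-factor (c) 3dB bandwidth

Step 1 — Resonance condition Im(Z)=0 gives ω₀ = 1/√(LC).
Step 2 — ω₀ = 1/√(0.05·1.27e-09) = 1.255e+05 rad/s.
Step 3 — f₀ = ω₀/(2π) = 1.997e+04 Hz.
Step 4 — Series Q: Q = ω₀L/R = 1.255e+05·0.05/65.7 = 95.5.
Step 5 — 3dB bandwidth: Δω = ω₀/Q = 1314 rad/s; BW = Δω/(2π) = 209.1 Hz.

(a) f₀ = 1.997e+04 Hz  (b) Q = 95.5  (c) BW = 209.1 Hz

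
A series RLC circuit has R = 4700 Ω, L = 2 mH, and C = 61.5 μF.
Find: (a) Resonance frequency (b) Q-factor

Step 1 — Resonance condition Im(Z)=0 gives ω₀ = 1/√(LC).
Step 2 — ω₀ = 1/√(0.002·6.15e-05) = 2851 rad/s.
Step 3 — f₀ = ω₀/(2π) = 453.8 Hz.
Step 4 — Series Q: Q = ω₀L/R = 2851·0.002/4700 = 0.001213.

(a) f₀ = 453.8 Hz  (b) Q = 0.001213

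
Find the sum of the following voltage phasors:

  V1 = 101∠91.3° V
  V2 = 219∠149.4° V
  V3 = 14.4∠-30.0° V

Step 1 — Convert each phasor to rectangular form:
  V1 = 101·(cos(91.3°) + j·sin(91.3°)) = -2.291 + j101 V
  V2 = 219·(cos(149.4°) + j·sin(149.4°)) = -188.5 + j111.5 V
  V3 = 14.4·(cos(-30.0°) + j·sin(-30.0°)) = 12.47 - j7.2 V
Step 2 — Sum components: V_total = -178.3 + j205.3 V.
Step 3 — Convert to polar: |V_total| = 271.9 V, ∠V_total = 131.0°.

V_total = 271.9∠131.0° V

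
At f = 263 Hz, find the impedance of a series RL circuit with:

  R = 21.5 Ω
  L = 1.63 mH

Step 1 — Angular frequency: ω = 2π·f = 2π·263 = 1652 rad/s.
Step 2 — Component impedances:
  R: Z = R = 21.5 Ω
  L: Z = jωL = j·1652·0.00163 = 0 + j2.694 Ω
Step 3 — Series combination: Z_total = R + L = 21.5 + j2.694 Ω = 21.67∠7.1° Ω.

Z = 21.5 + j2.694 Ω = 21.67∠7.1° Ω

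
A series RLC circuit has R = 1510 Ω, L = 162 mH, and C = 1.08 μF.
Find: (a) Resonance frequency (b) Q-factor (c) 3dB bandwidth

Step 1 — Resonance: ω₀ = 1/√(LC) = 1/√(0.162·1.08e-06) = 2391 rad/s.
Step 2 — f₀ = ω₀/(2π) = 380.5 Hz.
Step 3 — Series Q: Q = ω₀L/R = 2391·0.162/1510 = 0.2565.
Step 4 — Bandwidth: Δω = ω₀/Q = 9321 rad/s; BW = Δω/(2π) = 1483 Hz.

(a) f₀ = 380.5 Hz  (b) Q = 0.2565  (c) BW = 1483 Hz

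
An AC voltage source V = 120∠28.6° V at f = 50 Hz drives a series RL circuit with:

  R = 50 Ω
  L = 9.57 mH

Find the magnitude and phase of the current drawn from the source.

Step 1 — Angular frequency: ω = 2π·f = 2π·50 = 314.2 rad/s.
Step 2 — Component impedances:
  R: Z = R = 50 Ω
  L: Z = jωL = j·314.2·0.00957 = 0 + j3.007 Ω
Step 3 — Series combination: Z_total = R + L = 50 + j3.007 Ω = 50.09∠3.4° Ω.
Step 4 — Source phasor: V = 120∠28.6° V = 105.4 + j57.44 V.
Step 5 — Ohm's law: I = V / Z_total = (105.4 + j57.44) / (50 + j3.007) = 2.168 + j1.018 A.
Step 6 — Convert to polar: |I| = 2.396 A, ∠I = 25.2°.

I = 2.396∠25.2° A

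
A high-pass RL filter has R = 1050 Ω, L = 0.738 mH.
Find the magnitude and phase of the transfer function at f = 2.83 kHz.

Step 1 — Angular frequency: ω = 2π·2830 = 1.778e+04 rad/s.
Step 2 — Transfer function: H(jω) = jωL/(R + jωL).
Step 3 — Numerator jωL = j·13.12; denominator R + jωL = 1050 + j13.12.
Step 4 — H = 0.0001562 + j0.0125.
Step 5 — Magnitude: |H| = 0.0125 (-38.1 dB); phase: φ = 89.3°.

|H| = 0.0125 (-38.1 dB), φ = 89.3°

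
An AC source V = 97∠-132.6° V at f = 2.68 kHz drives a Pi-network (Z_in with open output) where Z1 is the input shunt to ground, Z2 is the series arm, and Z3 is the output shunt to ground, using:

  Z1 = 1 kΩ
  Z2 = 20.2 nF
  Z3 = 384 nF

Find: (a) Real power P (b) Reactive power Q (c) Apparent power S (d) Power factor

Step 1 — Angular frequency: ω = 2π·f = 2π·2680 = 1.684e+04 rad/s.
Step 2 — Component impedances:
  Z1: Z = R = 1000 Ω
  Z2: Z = 1/(jωC) = -j/(ω·C) = 0 - j2940 Ω
  Z3: Z = 1/(jωC) = -j/(ω·C) = 0 - j154.7 Ω
Step 3 — With open output, the series arm Z2 and the output shunt Z3 appear in series to ground: Z2 + Z3 = 0 - j3095 Ω.
Step 4 — Parallel with input shunt Z1: Z_in = Z1 || (Z2 + Z3) = 905.4 - j292.6 Ω = 951.6∠-17.9° Ω.
Step 5 — Source phasor: V = 97∠-132.6° V = -65.66 - j71.4 V.
Step 6 — Current: I = V / Z = -0.04258 - j0.09262 A = 0.1019∠-114.7° A.
Step 7 — Complex power: S = V·I* = 9.409 - j3.04 VA.
Step 8 — Real power: P = Re(S) = 9.409 W.
Step 9 — Reactive power: Q = Im(S) = -3.04 VAR.
Step 10 — Apparent power: |S| = 9.888 VA.
Step 11 — Power factor: PF = P/|S| = 0.9516 (leading).

(a) P = 9.409 W  (b) Q = -3.04 VAR  (c) S = 9.888 VA  (d) PF = 0.9516 (leading)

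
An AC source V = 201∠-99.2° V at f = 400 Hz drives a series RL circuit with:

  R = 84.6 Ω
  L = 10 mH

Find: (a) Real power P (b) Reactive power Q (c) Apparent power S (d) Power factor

Step 1 — Angular frequency: ω = 2π·f = 2π·400 = 2513 rad/s.
Step 2 — Component impedances:
  R: Z = R = 84.6 Ω
  L: Z = jωL = j·2513·0.01 = 0 + j25.13 Ω
Step 3 — Series combination: Z_total = R + L = 84.6 + j25.13 Ω = 88.25∠16.5° Ω.
Step 4 — Source phasor: V = 201∠-99.2° V = -32.14 - j198.4 V.
Step 5 — Current: I = V / Z = -0.9893 - j2.051 A = 2.278∠-115.7° A.
Step 6 — Complex power: S = V·I* = 438.8 + j130.4 VA.
Step 7 — Real power: P = Re(S) = 438.8 W.
Step 8 — Reactive power: Q = Im(S) = 130.4 VAR.
Step 9 — Apparent power: |S| = 457.8 VA.
Step 10 — Power factor: PF = P/|S| = 0.9586 (lagging).

(a) P = 438.8 W  (b) Q = 130.4 VAR  (c) S = 457.8 VA  (d) PF = 0.9586 (lagging)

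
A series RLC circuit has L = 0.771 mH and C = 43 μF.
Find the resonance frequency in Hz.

Step 1 — Resonance condition Im(Z)=0 gives ω₀ = 1/√(LC).
Step 2 — ω₀ = 1/√(0.000771·4.3e-05) = 5492 rad/s.
Step 3 — f₀ = ω₀/(2π) = 874.1 Hz.

f₀ = 874.1 Hz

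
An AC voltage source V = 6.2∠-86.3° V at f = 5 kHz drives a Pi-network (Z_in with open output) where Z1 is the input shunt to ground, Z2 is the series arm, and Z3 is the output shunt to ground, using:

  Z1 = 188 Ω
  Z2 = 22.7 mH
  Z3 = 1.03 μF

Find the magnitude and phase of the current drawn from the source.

Step 1 — Angular frequency: ω = 2π·f = 2π·5000 = 3.142e+04 rad/s.
Step 2 — Component impedances:
  Z1: Z = R = 188 Ω
  Z2: Z = jωL = j·3.142e+04·0.0227 = 0 + j713.1 Ω
  Z3: Z = 1/(jωC) = -j/(ω·C) = 0 - j30.9 Ω
Step 3 — With open output, the series arm Z2 and the output shunt Z3 appear in series to ground: Z2 + Z3 = 0 + j682.2 Ω.
Step 4 — Parallel with input shunt Z1: Z_in = Z1 || (Z2 + Z3) = 174.7 + j48.15 Ω = 181.2∠15.4° Ω.
Step 5 — Source phasor: V = 6.2∠-86.3° V = 0.4001 - j6.187 V.
Step 6 — Ohm's law: I = V / Z_total = (0.4001 - j6.187) / (174.7 + j48.15) = -0.006941 - j0.0335 A.
Step 7 — Convert to polar: |I| = 0.03421 A, ∠I = -101.7°.

I = 0.03421∠-101.7° A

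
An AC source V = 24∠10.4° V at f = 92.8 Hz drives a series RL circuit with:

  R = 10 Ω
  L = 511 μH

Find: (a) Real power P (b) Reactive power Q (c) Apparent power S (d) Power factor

Step 1 — Angular frequency: ω = 2π·f = 2π·92.8 = 583.1 rad/s.
Step 2 — Component impedances:
  R: Z = R = 10 Ω
  L: Z = jωL = j·583.1·0.000511 = 0 + j0.298 Ω
Step 3 — Series combination: Z_total = R + L = 10 + j0.298 Ω = 10∠1.7° Ω.
Step 4 — Source phasor: V = 24∠10.4° V = 23.61 + j4.332 V.
Step 5 — Current: I = V / Z = 2.371 + j0.3626 A = 2.399∠8.7° A.
Step 6 — Complex power: S = V·I* = 57.55 + j1.715 VA.
Step 7 — Real power: P = Re(S) = 57.55 W.
Step 8 — Reactive power: Q = Im(S) = 1.715 VAR.
Step 9 — Apparent power: |S| = 57.57 VA.
Step 10 — Power factor: PF = P/|S| = 0.9996 (lagging).

(a) P = 57.55 W  (b) Q = 1.715 VAR  (c) S = 57.57 VA  (d) PF = 0.9996 (lagging)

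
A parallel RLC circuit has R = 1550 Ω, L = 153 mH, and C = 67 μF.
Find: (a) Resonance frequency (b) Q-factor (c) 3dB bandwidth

Step 1 — Resonance: ω₀ = 1/√(LC) = 1/√(0.153·6.7e-05) = 312.3 rad/s.
Step 2 — f₀ = ω₀/(2π) = 49.71 Hz.
Step 3 — Parallel Q: Q = R/(ω₀L) = 1550/(312.3·0.153) = 32.44.
Step 4 — Bandwidth: Δω = ω₀/Q = 9.629 rad/s; BW = Δω/(2π) = 1.533 Hz.

(a) f₀ = 49.71 Hz  (b) Q = 32.44  (c) BW = 1.533 Hz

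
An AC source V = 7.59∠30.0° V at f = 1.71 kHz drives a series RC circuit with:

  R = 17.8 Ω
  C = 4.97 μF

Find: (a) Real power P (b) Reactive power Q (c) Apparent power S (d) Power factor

Step 1 — Angular frequency: ω = 2π·f = 2π·1710 = 1.074e+04 rad/s.
Step 2 — Component impedances:
  R: Z = R = 17.8 Ω
  C: Z = 1/(jωC) = -j/(ω·C) = 0 - j18.73 Ω
Step 3 — Series combination: Z_total = R + C = 17.8 - j18.73 Ω = 25.84∠-46.5° Ω.
Step 4 — Source phasor: V = 7.59∠30.0° V = 6.573 + j3.795 V.
Step 5 — Current: I = V / Z = 0.06881 + j0.2856 A = 0.2938∠76.5° A.
Step 6 — Complex power: S = V·I* = 1.536 - j1.616 VA.
Step 7 — Real power: P = Re(S) = 1.536 W.
Step 8 — Reactive power: Q = Im(S) = -1.616 VAR.
Step 9 — Apparent power: |S| = 2.23 VA.
Step 10 — Power factor: PF = P/|S| = 0.6889 (leading).

(a) P = 1.536 W  (b) Q = -1.616 VAR  (c) S = 2.23 VA  (d) PF = 0.6889 (leading)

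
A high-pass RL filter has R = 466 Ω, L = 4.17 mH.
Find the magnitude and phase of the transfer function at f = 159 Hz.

Step 1 — Angular frequency: ω = 2π·159 = 999 rad/s.
Step 2 — Transfer function: H(jω) = jωL/(R + jωL).
Step 3 — Numerator jωL = j·4.166; denominator R + jωL = 466 + j4.166.
Step 4 — H = 7.991e-05 + j0.008939.
Step 5 — Magnitude: |H| = 0.008939 (-41.0 dB); phase: φ = 89.5°.

|H| = 0.008939 (-41.0 dB), φ = 89.5°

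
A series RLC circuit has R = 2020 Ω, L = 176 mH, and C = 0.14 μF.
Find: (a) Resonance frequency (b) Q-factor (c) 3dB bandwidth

Step 1 — Resonance: ω₀ = 1/√(LC) = 1/√(0.176·1.4e-07) = 6371 rad/s.
Step 2 — f₀ = ω₀/(2π) = 1014 Hz.
Step 3 — Series Q: Q = ω₀L/R = 6371·0.176/2020 = 0.5551.
Step 4 — Bandwidth: Δω = ω₀/Q = 1.148e+04 rad/s; BW = Δω/(2π) = 1827 Hz.

(a) f₀ = 1014 Hz  (b) Q = 0.5551  (c) BW = 1827 Hz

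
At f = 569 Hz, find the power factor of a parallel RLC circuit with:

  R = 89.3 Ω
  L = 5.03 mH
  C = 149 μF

Step 1 — Angular frequency: ω = 2π·f = 2π·569 = 3575 rad/s.
Step 2 — Component impedances:
  R: Z = R = 89.3 Ω
  L: Z = jωL = j·3575·0.00503 = 0 + j17.98 Ω
  C: Z = 1/(jωC) = -j/(ω·C) = 0 - j1.877 Ω
Step 3 — Parallel combination: 1/Z_total = 1/R + 1/L + 1/C; Z_total = 0.04917 - j2.095 Ω = 2.095∠-88.7° Ω.
Step 4 — Power factor: PF = cos(φ) = Re(Z)/|Z| = 0.04917/2.095 = 0.02347.
Step 5 — Type: Im(Z) = -2.095 ⇒ leading (phase φ = -88.7°).

PF = 0.02347 (leading, φ = -88.7°)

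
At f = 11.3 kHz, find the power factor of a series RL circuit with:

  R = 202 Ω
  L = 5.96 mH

Step 1 — Angular frequency: ω = 2π·f = 2π·1.13e+04 = 7.1e+04 rad/s.
Step 2 — Component impedances:
  R: Z = R = 202 Ω
  L: Z = jωL = j·7.1e+04·0.00596 = 0 + j423.2 Ω
Step 3 — Series combination: Z_total = R + L = 202 + j423.2 Ω = 468.9∠64.5° Ω.
Step 4 — Power factor: PF = cos(φ) = Re(Z)/|Z| = 202/468.9 = 0.4308.
Step 5 — Type: Im(Z) = 423.2 ⇒ lagging (phase φ = 64.5°).

PF = 0.4308 (lagging, φ = 64.5°)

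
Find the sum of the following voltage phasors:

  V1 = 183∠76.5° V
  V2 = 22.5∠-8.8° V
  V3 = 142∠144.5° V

Step 1 — Convert each phasor to rectangular form:
  V1 = 183·(cos(76.5°) + j·sin(76.5°)) = 42.72 + j177.9 V
  V2 = 22.5·(cos(-8.8°) + j·sin(-8.8°)) = 22.24 - j3.442 V
  V3 = 142·(cos(144.5°) + j·sin(144.5°)) = -115.6 + j82.46 V
Step 2 — Sum components: V_total = -50.65 + j257 V.
Step 3 — Convert to polar: |V_total| = 261.9 V, ∠V_total = 101.2°.

V_total = 261.9∠101.2° V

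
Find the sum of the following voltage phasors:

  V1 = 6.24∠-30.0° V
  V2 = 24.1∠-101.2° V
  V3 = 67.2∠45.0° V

Step 1 — Convert each phasor to rectangular form:
  V1 = 6.24·(cos(-30.0°) + j·sin(-30.0°)) = 5.404 - j3.12 V
  V2 = 24.1·(cos(-101.2°) + j·sin(-101.2°)) = -4.681 - j23.64 V
  V3 = 67.2·(cos(45.0°) + j·sin(45.0°)) = 47.52 + j47.52 V
Step 2 — Sum components: V_total = 48.24 + j20.76 V.
Step 3 — Convert to polar: |V_total| = 52.52 V, ∠V_total = 23.3°.

V_total = 52.52∠23.3° V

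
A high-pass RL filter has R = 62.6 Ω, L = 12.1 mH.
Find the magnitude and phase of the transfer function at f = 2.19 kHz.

Step 1 — Angular frequency: ω = 2π·2190 = 1.376e+04 rad/s.
Step 2 — Transfer function: H(jω) = jωL/(R + jωL).
Step 3 — Numerator jωL = j·166.5; denominator R + jωL = 62.6 + j166.5.
Step 4 — H = 0.8761 + j0.3294.
Step 5 — Magnitude: |H| = 0.936 (-0.6 dB); phase: φ = 20.6°.

|H| = 0.936 (-0.6 dB), φ = 20.6°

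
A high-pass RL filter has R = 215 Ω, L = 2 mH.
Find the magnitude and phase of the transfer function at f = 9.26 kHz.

Step 1 — Angular frequency: ω = 2π·9260 = 5.818e+04 rad/s.
Step 2 — Transfer function: H(jω) = jωL/(R + jωL).
Step 3 — Numerator jωL = j·116.4; denominator R + jωL = 215 + j116.4.
Step 4 — H = 0.2266 + j0.4186.
Step 5 — Magnitude: |H| = 0.476 (-6.4 dB); phase: φ = 61.6°.

|H| = 0.476 (-6.4 dB), φ = 61.6°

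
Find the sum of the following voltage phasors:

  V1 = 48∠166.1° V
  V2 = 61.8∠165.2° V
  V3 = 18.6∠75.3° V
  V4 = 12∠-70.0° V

Step 1 — Convert each phasor to rectangular form:
  V1 = 48·(cos(166.1°) + j·sin(166.1°)) = -46.59 + j11.53 V
  V2 = 61.8·(cos(165.2°) + j·sin(165.2°)) = -59.75 + j15.79 V
  V3 = 18.6·(cos(75.3°) + j·sin(75.3°)) = 4.72 + j17.99 V
  V4 = 12·(cos(-70.0°) + j·sin(-70.0°)) = 4.104 - j11.28 V
Step 2 — Sum components: V_total = -97.52 + j34.03 V.
Step 3 — Convert to polar: |V_total| = 103.3 V, ∠V_total = 160.8°.

V_total = 103.3∠160.8° V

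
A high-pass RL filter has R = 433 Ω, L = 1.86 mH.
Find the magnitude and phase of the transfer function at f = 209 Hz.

Step 1 — Angular frequency: ω = 2π·209 = 1313 rad/s.
Step 2 — Transfer function: H(jω) = jωL/(R + jωL).
Step 3 — Numerator jωL = j·2.443; denominator R + jωL = 433 + j2.443.
Step 4 — H = 3.182e-05 + j0.005641.
Step 5 — Magnitude: |H| = 0.005641 (-45.0 dB); phase: φ = 89.7°.

|H| = 0.005641 (-45.0 dB), φ = 89.7°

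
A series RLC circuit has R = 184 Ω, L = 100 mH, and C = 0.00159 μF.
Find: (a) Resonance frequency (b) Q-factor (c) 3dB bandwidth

Step 1 — Resonance condition Im(Z)=0 gives ω₀ = 1/√(LC).
Step 2 — ω₀ = 1/√(0.1·1.59e-09) = 7.931e+04 rad/s.
Step 3 — f₀ = ω₀/(2π) = 1.262e+04 Hz.
Step 4 — Series Q: Q = ω₀L/R = 7.931e+04·0.1/184 = 43.1.
Step 5 — 3dB bandwidth: Δω = ω₀/Q = 1840 rad/s; BW = Δω/(2π) = 292.8 Hz.

(a) f₀ = 1.262e+04 Hz  (b) Q = 43.1  (c) BW = 292.8 Hz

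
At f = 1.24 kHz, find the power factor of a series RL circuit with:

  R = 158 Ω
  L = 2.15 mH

Step 1 — Angular frequency: ω = 2π·f = 2π·1240 = 7791 rad/s.
Step 2 — Component impedances:
  R: Z = R = 158 Ω
  L: Z = jωL = j·7791·0.00215 = 0 + j16.75 Ω
Step 3 — Series combination: Z_total = R + L = 158 + j16.75 Ω = 158.9∠6.1° Ω.
Step 4 — Power factor: PF = cos(φ) = Re(Z)/|Z| = 158/158.89 = 0.9944.
Step 5 — Type: Im(Z) = 16.75 ⇒ lagging (phase φ = 6.1°).

PF = 0.9944 (lagging, φ = 6.1°)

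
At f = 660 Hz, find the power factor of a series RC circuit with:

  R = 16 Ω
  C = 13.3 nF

Step 1 — Angular frequency: ω = 2π·f = 2π·660 = 4147 rad/s.
Step 2 — Component impedances:
  R: Z = R = 16 Ω
  C: Z = 1/(jωC) = -j/(ω·C) = 0 - j1.813e+04 Ω
Step 3 — Series combination: Z_total = R + C = 16 - j1.813e+04 Ω = 1.813e+04∠-89.9° Ω.
Step 4 — Power factor: PF = cos(φ) = Re(Z)/|Z| = 16/1.813e+04 = 0.0008825.
Step 5 — Type: Im(Z) = -1.813e+04 ⇒ leading (phase φ = -89.9°).

PF = 0.0008825 (leading, φ = -89.9°)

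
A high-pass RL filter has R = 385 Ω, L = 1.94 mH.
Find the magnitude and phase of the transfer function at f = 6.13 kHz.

Step 1 — Angular frequency: ω = 2π·6130 = 3.852e+04 rad/s.
Step 2 — Transfer function: H(jω) = jωL/(R + jωL).
Step 3 — Numerator jωL = j·74.72; denominator R + jωL = 385 + j74.72.
Step 4 — H = 0.0363 + j0.187.
Step 5 — Magnitude: |H| = 0.1905 (-14.4 dB); phase: φ = 79.0°.

|H| = 0.1905 (-14.4 dB), φ = 79.0°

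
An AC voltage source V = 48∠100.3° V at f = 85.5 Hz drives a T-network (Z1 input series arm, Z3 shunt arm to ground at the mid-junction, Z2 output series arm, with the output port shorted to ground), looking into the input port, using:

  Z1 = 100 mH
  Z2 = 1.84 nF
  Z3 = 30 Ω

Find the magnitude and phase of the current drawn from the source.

Step 1 — Angular frequency: ω = 2π·f = 2π·85.5 = 537.2 rad/s.
Step 2 — Component impedances:
  Z1: Z = jωL = j·537.2·0.1 = 0 + j53.72 Ω
  Z2: Z = 1/(jωC) = -j/(ω·C) = 0 - j1.012e+06 Ω
  Z3: Z = R = 30 Ω
Step 3 — With the output port shorted to ground, the output series arm Z2 runs from the junction to ground; the shunt arm Z3 also runs from the junction to ground. They appear in parallel: Z3 || Z2 = 30 - j0.0008896 Ω.
Step 4 — Series with input arm Z1: Z_in = Z1 + (Z3 || Z2) = 30 + j53.72 Ω = 61.53∠60.8° Ω.
Step 5 — Source phasor: V = 48∠100.3° V = -8.583 + j47.23 V.
Step 6 — Ohm's law: I = V / Z_total = (-8.583 + j47.23) / (30 + j53.72) = 0.6021 + j0.496 A.
Step 7 — Convert to polar: |I| = 0.7801 A, ∠I = 39.5°.

I = 0.7801∠39.5° A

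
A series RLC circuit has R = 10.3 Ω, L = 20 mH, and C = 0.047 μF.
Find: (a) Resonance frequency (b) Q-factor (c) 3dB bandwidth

Step 1 — Resonance condition Im(Z)=0 gives ω₀ = 1/√(LC).
Step 2 — ω₀ = 1/√(0.02·4.7e-08) = 3.262e+04 rad/s.
Step 3 — f₀ = ω₀/(2π) = 5191 Hz.
Step 4 — Series Q: Q = ω₀L/R = 3.262e+04·0.02/10.3 = 63.33.
Step 5 — 3dB bandwidth: Δω = ω₀/Q = 515 rad/s; BW = Δω/(2π) = 81.96 Hz.

(a) f₀ = 5191 Hz  (b) Q = 63.33  (c) BW = 81.96 Hz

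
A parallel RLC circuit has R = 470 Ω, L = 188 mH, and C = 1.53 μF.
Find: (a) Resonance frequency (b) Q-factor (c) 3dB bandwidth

Step 1 — Resonance: ω₀ = 1/√(LC) = 1/√(0.188·1.53e-06) = 1865 rad/s.
Step 2 — f₀ = ω₀/(2π) = 296.8 Hz.
Step 3 — Parallel Q: Q = R/(ω₀L) = 470/(1865·0.188) = 1.341.
Step 4 — Bandwidth: Δω = ω₀/Q = 1391 rad/s; BW = Δω/(2π) = 221.3 Hz.

(a) f₀ = 296.8 Hz  (b) Q = 1.341  (c) BW = 221.3 Hz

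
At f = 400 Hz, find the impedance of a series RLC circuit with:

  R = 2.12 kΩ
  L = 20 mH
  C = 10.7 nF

Step 1 — Angular frequency: ω = 2π·f = 2π·400 = 2513 rad/s.
Step 2 — Component impedances:
  R: Z = R = 2120 Ω
  L: Z = jωL = j·2513·0.02 = 0 + j50.27 Ω
  C: Z = 1/(jωC) = -j/(ω·C) = 0 - j3.719e+04 Ω
Step 3 — Series combination: Z_total = R + L + C = 2120 - j3.714e+04 Ω = 3.72e+04∠-86.7° Ω.

Z = 2120 - j3.714e+04 Ω = 3.72e+04∠-86.7° Ω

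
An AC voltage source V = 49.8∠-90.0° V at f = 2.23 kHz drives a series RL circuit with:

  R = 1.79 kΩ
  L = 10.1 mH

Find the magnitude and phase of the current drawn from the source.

Step 1 — Angular frequency: ω = 2π·f = 2π·2230 = 1.401e+04 rad/s.
Step 2 — Component impedances:
  R: Z = R = 1790 Ω
  L: Z = jωL = j·1.401e+04·0.0101 = 0 + j141.5 Ω
Step 3 — Series combination: Z_total = R + L = 1790 + j141.5 Ω = 1796∠4.5° Ω.
Step 4 — Source phasor: V = 49.8∠-90.0° V = 0 - j49.8 V.
Step 5 — Ohm's law: I = V / Z_total = (0 - j49.8) / (1790 + j141.5) = -0.002186 - j0.02765 A.
Step 6 — Convert to polar: |I| = 0.02773 A, ∠I = -94.5°.

I = 0.02773∠-94.5° A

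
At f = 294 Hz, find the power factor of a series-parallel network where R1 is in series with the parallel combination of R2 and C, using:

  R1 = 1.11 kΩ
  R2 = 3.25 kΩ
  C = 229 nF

Step 1 — Angular frequency: ω = 2π·f = 2π·294 = 1847 rad/s.
Step 2 — Component impedances:
  R1: Z = R = 1110 Ω
  R2: Z = R = 3250 Ω
  C: Z = 1/(jωC) = -j/(ω·C) = 0 - j2364 Ω
Step 3 — Parallel branch: R2 || C = 1/(1/R2 + 1/C) = 1125 - j1546 Ω.
Step 4 — Series with R1: Z_total = R1 + (R2 || C) = 2235 - j1546 Ω = 2717∠-34.7° Ω.
Step 5 — Power factor: PF = cos(φ) = Re(Z)/|Z| = 2234.5/2717.2 = 0.8224.
Step 6 — Type: Im(Z) = -1546 ⇒ leading (phase φ = -34.7°).

PF = 0.8224 (leading, φ = -34.7°)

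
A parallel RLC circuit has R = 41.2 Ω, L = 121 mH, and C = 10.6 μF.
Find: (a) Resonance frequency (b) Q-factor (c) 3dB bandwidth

Step 1 — Resonance: ω₀ = 1/√(LC) = 1/√(0.121·1.06e-05) = 883 rad/s.
Step 2 — f₀ = ω₀/(2π) = 140.5 Hz.
Step 3 — Parallel Q: Q = R/(ω₀L) = 41.2/(883·0.121) = 0.3856.
Step 4 — Bandwidth: Δω = ω₀/Q = 2290 rad/s; BW = Δω/(2π) = 364.4 Hz.

(a) f₀ = 140.5 Hz  (b) Q = 0.3856  (c) BW = 364.4 Hz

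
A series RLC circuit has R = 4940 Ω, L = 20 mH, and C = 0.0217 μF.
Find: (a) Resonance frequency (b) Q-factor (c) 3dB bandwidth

Step 1 — Resonance condition Im(Z)=0 gives ω₀ = 1/√(LC).
Step 2 — ω₀ = 1/√(0.02·2.17e-08) = 4.8e+04 rad/s.
Step 3 — f₀ = ω₀/(2π) = 7640 Hz.
Step 4 — Series Q: Q = ω₀L/R = 4.8e+04·0.02/4940 = 0.1943.
Step 5 — 3dB bandwidth: Δω = ω₀/Q = 2.47e+05 rad/s; BW = Δω/(2π) = 3.931e+04 Hz.

(a) f₀ = 7640 Hz  (b) Q = 0.1943  (c) BW = 3.931e+04 Hz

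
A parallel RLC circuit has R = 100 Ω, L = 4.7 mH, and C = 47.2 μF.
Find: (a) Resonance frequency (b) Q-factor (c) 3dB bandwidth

Step 1 — Resonance: ω₀ = 1/√(LC) = 1/√(0.0047·4.72e-05) = 2123 rad/s.
Step 2 — f₀ = ω₀/(2π) = 337.9 Hz.
Step 3 — Parallel Q: Q = R/(ω₀L) = 100/(2123·0.0047) = 10.02.
Step 4 — Bandwidth: Δω = ω₀/Q = 211.9 rad/s; BW = Δω/(2π) = 33.72 Hz.

(a) f₀ = 337.9 Hz  (b) Q = 10.02  (c) BW = 33.72 Hz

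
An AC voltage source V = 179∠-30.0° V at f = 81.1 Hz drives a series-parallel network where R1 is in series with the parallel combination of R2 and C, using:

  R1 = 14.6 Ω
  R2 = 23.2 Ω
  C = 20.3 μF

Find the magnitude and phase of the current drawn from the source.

Step 1 — Angular frequency: ω = 2π·f = 2π·81.1 = 509.6 rad/s.
Step 2 — Component impedances:
  R1: Z = R = 14.6 Ω
  R2: Z = R = 23.2 Ω
  C: Z = 1/(jωC) = -j/(ω·C) = 0 - j96.67 Ω
Step 3 — Parallel branch: R2 || C = 1/(1/R2 + 1/C) = 21.94 - j5.264 Ω.
Step 4 — Series with R1: Z_total = R1 + (R2 || C) = 36.54 - j5.264 Ω = 36.91∠-8.2° Ω.
Step 5 — Source phasor: V = 179∠-30.0° V = 155 - j89.5 V.
Step 6 — Ohm's law: I = V / Z_total = (155 - j89.5) / (36.54 - j5.264) = 4.502 - j1.801 A.
Step 7 — Convert to polar: |I| = 4.849 A, ∠I = -21.8°.

I = 4.849∠-21.8° A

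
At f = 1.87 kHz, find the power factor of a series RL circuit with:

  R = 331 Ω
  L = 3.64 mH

Step 1 — Angular frequency: ω = 2π·f = 2π·1870 = 1.175e+04 rad/s.
Step 2 — Component impedances:
  R: Z = R = 331 Ω
  L: Z = jωL = j·1.175e+04·0.00364 = 0 + j42.77 Ω
Step 3 — Series combination: Z_total = R + L = 331 + j42.77 Ω = 333.8∠7.4° Ω.
Step 4 — Power factor: PF = cos(φ) = Re(Z)/|Z| = 331/333.75 = 0.9918.
Step 5 — Type: Im(Z) = 42.77 ⇒ lagging (phase φ = 7.4°).

PF = 0.9918 (lagging, φ = 7.4°)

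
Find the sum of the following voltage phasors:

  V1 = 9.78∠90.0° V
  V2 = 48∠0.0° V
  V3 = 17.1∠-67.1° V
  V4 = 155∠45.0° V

Step 1 — Convert each phasor to rectangular form:
  V1 = 9.78·(cos(90.0°) + j·sin(90.0°)) = 0 + j9.78 V
  V2 = 48·(cos(0.0°) + j·sin(0.0°)) = 48 V
  V3 = 17.1·(cos(-67.1°) + j·sin(-67.1°)) = 6.654 - j15.75 V
  V4 = 155·(cos(45.0°) + j·sin(45.0°)) = 109.6 + j109.6 V
Step 2 — Sum components: V_total = 164.3 + j103.6 V.
Step 3 — Convert to polar: |V_total| = 194.2 V, ∠V_total = 32.2°.

V_total = 194.2∠32.2° V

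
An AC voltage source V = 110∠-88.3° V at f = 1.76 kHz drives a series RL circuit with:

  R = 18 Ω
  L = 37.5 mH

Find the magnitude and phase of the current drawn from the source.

Step 1 — Angular frequency: ω = 2π·f = 2π·1760 = 1.106e+04 rad/s.
Step 2 — Component impedances:
  R: Z = R = 18 Ω
  L: Z = jωL = j·1.106e+04·0.0375 = 0 + j414.7 Ω
Step 3 — Series combination: Z_total = R + L = 18 + j414.7 Ω = 415.1∠87.5° Ω.
Step 4 — Source phasor: V = 110∠-88.3° V = 3.263 - j110 V.
Step 5 — Ohm's law: I = V / Z_total = (3.263 - j110) / (18 + j414.7) = -0.2643 - j0.01934 A.
Step 6 — Convert to polar: |I| = 0.265 A, ∠I = -175.8°.

I = 0.265∠-175.8° A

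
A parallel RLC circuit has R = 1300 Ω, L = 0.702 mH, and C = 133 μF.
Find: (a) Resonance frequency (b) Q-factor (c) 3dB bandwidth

Step 1 — Resonance: ω₀ = 1/√(LC) = 1/√(0.000702·0.000133) = 3273 rad/s.
Step 2 — f₀ = ω₀/(2π) = 520.9 Hz.
Step 3 — Parallel Q: Q = R/(ω₀L) = 1300/(3273·0.000702) = 565.8.
Step 4 — Bandwidth: Δω = ω₀/Q = 5.784 rad/s; BW = Δω/(2π) = 0.9205 Hz.

(a) f₀ = 520.9 Hz  (b) Q = 565.8  (c) BW = 0.9205 Hz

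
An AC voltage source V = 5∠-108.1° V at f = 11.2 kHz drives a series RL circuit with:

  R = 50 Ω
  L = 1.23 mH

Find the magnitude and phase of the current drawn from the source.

Step 1 — Angular frequency: ω = 2π·f = 2π·1.12e+04 = 7.037e+04 rad/s.
Step 2 — Component impedances:
  R: Z = R = 50 Ω
  L: Z = jωL = j·7.037e+04·0.00123 = 0 + j86.56 Ω
Step 3 — Series combination: Z_total = R + L = 50 + j86.56 Ω = 99.96∠60.0° Ω.
Step 4 — Source phasor: V = 5∠-108.1° V = -1.553 - j4.753 V.
Step 5 — Ohm's law: I = V / Z_total = (-1.553 - j4.753) / (50 + j86.56) = -0.04894 - j0.01033 A.
Step 6 — Convert to polar: |I| = 0.05002 A, ∠I = -168.1°.

I = 0.05002∠-168.1° A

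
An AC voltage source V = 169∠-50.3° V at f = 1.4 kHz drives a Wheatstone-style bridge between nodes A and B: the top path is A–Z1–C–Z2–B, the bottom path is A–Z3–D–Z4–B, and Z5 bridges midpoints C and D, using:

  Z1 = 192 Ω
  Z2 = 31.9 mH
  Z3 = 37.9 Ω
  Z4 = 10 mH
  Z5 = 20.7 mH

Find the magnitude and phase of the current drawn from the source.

Step 1 — Angular frequency: ω = 2π·f = 2π·1400 = 8796 rad/s.
Step 2 — Component impedances:
  Z1: Z = R = 192 Ω
  Z2: Z = jωL = j·8796·0.0319 = 0 + j280.6 Ω
  Z3: Z = R = 37.9 Ω
  Z4: Z = jωL = j·8796·0.01 = 0 + j87.96 Ω
  Z5: Z = jωL = j·8796·0.0207 = 0 + j182.1 Ω
Step 3 — Bridge requires nodal analysis (the Z5 bridge couples midpoints C and D, so the two paths cannot be reduced to a simple series/parallel combination). Setting node B to ground and injecting 1 A at node A, the 3-node admittance system at A, C, D solves to V_A = Z_AB = 31.93 + j67.49 Ω = 74.66∠64.7° Ω.
Step 4 — Source phasor: V = 169∠-50.3° V = 108 - j130 V.
Step 5 — Ohm's law: I = V / Z_total = (108 - j130) / (31.93 + j67.49) = -0.956 - j2.052 A.
Step 6 — Convert to polar: |I| = 2.264 A, ∠I = -115.0°.

I = 2.264∠-115.0° A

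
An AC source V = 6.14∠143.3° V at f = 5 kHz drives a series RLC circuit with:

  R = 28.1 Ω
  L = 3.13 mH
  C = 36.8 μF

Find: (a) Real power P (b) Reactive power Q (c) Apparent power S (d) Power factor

Step 1 — Angular frequency: ω = 2π·f = 2π·5000 = 3.142e+04 rad/s.
Step 2 — Component impedances:
  R: Z = R = 28.1 Ω
  L: Z = jωL = j·3.142e+04·0.00313 = 0 + j98.33 Ω
  C: Z = 1/(jωC) = -j/(ω·C) = 0 - j0.865 Ω
Step 3 — Series combination: Z_total = R + L + C = 28.1 + j97.47 Ω = 101.4∠73.9° Ω.
Step 4 — Source phasor: V = 6.14∠143.3° V = -4.923 + j3.669 V.
Step 5 — Current: I = V / Z = 0.02131 + j0.05665 A = 0.06053∠69.4° A.
Step 6 — Complex power: S = V·I* = 0.103 + j0.3571 VA.
Step 7 — Real power: P = Re(S) = 0.103 W.
Step 8 — Reactive power: Q = Im(S) = 0.3571 VAR.
Step 9 — Apparent power: |S| = 0.3717 VA.
Step 10 — Power factor: PF = P/|S| = 0.277 (lagging).

(a) P = 0.103 W  (b) Q = 0.3571 VAR  (c) S = 0.3717 VA  (d) PF = 0.277 (lagging)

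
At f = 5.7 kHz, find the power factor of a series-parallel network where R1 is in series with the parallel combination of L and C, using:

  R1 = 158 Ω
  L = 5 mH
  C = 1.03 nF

Step 1 — Angular frequency: ω = 2π·f = 2π·5700 = 3.581e+04 rad/s.
Step 2 — Component impedances:
  R1: Z = R = 158 Ω
  L: Z = jωL = j·3.581e+04·0.005 = 0 + j179.1 Ω
  C: Z = 1/(jωC) = -j/(ω·C) = 0 - j2.711e+04 Ω
Step 3 — Parallel branch: L || C = 1/(1/L + 1/C) = 0 + j180.3 Ω.
Step 4 — Series with R1: Z_total = R1 + (L || C) = 158 + j180.3 Ω = 239.7∠48.8° Ω.
Step 5 — Power factor: PF = cos(φ) = Re(Z)/|Z| = 158/239.704 = 0.6591.
Step 6 — Type: Im(Z) = 180.3 ⇒ lagging (phase φ = 48.8°).

PF = 0.6591 (lagging, φ = 48.8°)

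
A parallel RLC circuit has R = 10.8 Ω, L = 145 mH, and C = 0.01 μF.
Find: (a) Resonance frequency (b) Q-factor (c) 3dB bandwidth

Step 1 — Resonance: ω₀ = 1/√(LC) = 1/√(0.145·1e-08) = 2.626e+04 rad/s.
Step 2 — f₀ = ω₀/(2π) = 4180 Hz.
Step 3 — Parallel Q: Q = R/(ω₀L) = 10.8/(2.626e+04·0.145) = 0.002836.
Step 4 — Bandwidth: Δω = ω₀/Q = 9.259e+06 rad/s; BW = Δω/(2π) = 1.474e+06 Hz.

(a) f₀ = 4180 Hz  (b) Q = 0.002836  (c) BW = 1.474e+06 Hz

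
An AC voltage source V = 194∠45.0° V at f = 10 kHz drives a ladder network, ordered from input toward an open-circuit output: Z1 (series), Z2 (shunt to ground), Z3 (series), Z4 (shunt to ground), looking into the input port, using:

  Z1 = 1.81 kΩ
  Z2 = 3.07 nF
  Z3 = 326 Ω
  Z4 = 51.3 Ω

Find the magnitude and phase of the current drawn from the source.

Step 1 — Angular frequency: ω = 2π·f = 2π·1e+04 = 6.283e+04 rad/s.
Step 2 — Component impedances:
  Z1: Z = R = 1810 Ω
  Z2: Z = 1/(jωC) = -j/(ω·C) = 0 - j5184 Ω
  Z3: Z = R = 326 Ω
  Z4: Z = R = 51.3 Ω
Step 3 — Ladder network (open output): work backward from the far end, alternating series and parallel combinations. Z_in = 2185 - j27.31 Ω = 2185∠-0.7° Ω.
Step 4 — Source phasor: V = 194∠45.0° V = 137.2 + j137.2 V.
Step 5 — Ohm's law: I = V / Z_total = (137.2 + j137.2) / (2185 - j27.31) = 0.06198 + j0.06355 A.
Step 6 — Convert to polar: |I| = 0.08877 A, ∠I = 45.7°.

I = 0.08877∠45.7° A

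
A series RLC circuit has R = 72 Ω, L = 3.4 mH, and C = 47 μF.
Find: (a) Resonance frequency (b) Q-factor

Step 1 — Resonance condition Im(Z)=0 gives ω₀ = 1/√(LC).
Step 2 — ω₀ = 1/√(0.0034·4.7e-05) = 2502 rad/s.
Step 3 — f₀ = ω₀/(2π) = 398.1 Hz.
Step 4 — Series Q: Q = ω₀L/R = 2502·0.0034/72 = 0.1181.

(a) f₀ = 398.1 Hz  (b) Q = 0.1181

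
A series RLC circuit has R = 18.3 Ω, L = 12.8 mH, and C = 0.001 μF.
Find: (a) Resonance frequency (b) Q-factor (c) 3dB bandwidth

Step 1 — Resonance: ω₀ = 1/√(LC) = 1/√(0.0128·1e-09) = 2.795e+05 rad/s.
Step 2 — f₀ = ω₀/(2π) = 4.449e+04 Hz.
Step 3 — Series Q: Q = ω₀L/R = 2.795e+05·0.0128/18.3 = 195.5.
Step 4 — Bandwidth: Δω = ω₀/Q = 1430 rad/s; BW = Δω/(2π) = 227.5 Hz.

(a) f₀ = 4.449e+04 Hz  (b) Q = 195.5  (c) BW = 227.5 Hz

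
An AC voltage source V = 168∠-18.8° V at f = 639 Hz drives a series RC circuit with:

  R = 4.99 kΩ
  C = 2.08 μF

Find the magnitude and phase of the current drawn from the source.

Step 1 — Angular frequency: ω = 2π·f = 2π·639 = 4015 rad/s.
Step 2 — Component impedances:
  R: Z = R = 4990 Ω
  C: Z = 1/(jωC) = -j/(ω·C) = 0 - j119.7 Ω
Step 3 — Series combination: Z_total = R + C = 4990 - j119.7 Ω = 4991∠-1.4° Ω.
Step 4 — Source phasor: V = 168∠-18.8° V = 159 - j54.14 V.
Step 5 — Ohm's law: I = V / Z_total = (159 - j54.14) / (4990 - j119.7) = 0.03211 - j0.01008 A.
Step 6 — Convert to polar: |I| = 0.03366 A, ∠I = -17.4°.

I = 0.03366∠-17.4° A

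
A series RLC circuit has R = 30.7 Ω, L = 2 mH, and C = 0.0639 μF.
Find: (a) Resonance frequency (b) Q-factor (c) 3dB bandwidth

Step 1 — Resonance: ω₀ = 1/√(LC) = 1/√(0.002·6.39e-08) = 8.846e+04 rad/s.
Step 2 — f₀ = ω₀/(2π) = 1.408e+04 Hz.
Step 3 — Series Q: Q = ω₀L/R = 8.846e+04·0.002/30.7 = 5.763.
Step 4 — Bandwidth: Δω = ω₀/Q = 1.535e+04 rad/s; BW = Δω/(2π) = 2443 Hz.

(a) f₀ = 1.408e+04 Hz  (b) Q = 5.763  (c) BW = 2443 Hz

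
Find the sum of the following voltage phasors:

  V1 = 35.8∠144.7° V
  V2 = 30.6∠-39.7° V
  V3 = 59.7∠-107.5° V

Step 1 — Convert each phasor to rectangular form:
  V1 = 35.8·(cos(144.7°) + j·sin(144.7°)) = -29.22 + j20.69 V
  V2 = 30.6·(cos(-39.7°) + j·sin(-39.7°)) = 23.54 - j19.55 V
  V3 = 59.7·(cos(-107.5°) + j·sin(-107.5°)) = -17.95 - j56.94 V
Step 2 — Sum components: V_total = -23.63 - j55.8 V.
Step 3 — Convert to polar: |V_total| = 60.59 V, ∠V_total = -112.9°.

V_total = 60.59∠-112.9° V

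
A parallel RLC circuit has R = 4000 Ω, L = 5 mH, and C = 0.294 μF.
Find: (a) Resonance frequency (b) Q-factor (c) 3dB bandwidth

Step 1 — Resonance: ω₀ = 1/√(LC) = 1/√(0.005·2.94e-07) = 2.608e+04 rad/s.
Step 2 — f₀ = ω₀/(2π) = 4151 Hz.
Step 3 — Parallel Q: Q = R/(ω₀L) = 4000/(2.608e+04·0.005) = 30.67.
Step 4 — Bandwidth: Δω = ω₀/Q = 850.3 rad/s; BW = Δω/(2π) = 135.3 Hz.

(a) f₀ = 4151 Hz  (b) Q = 30.67  (c) BW = 135.3 Hz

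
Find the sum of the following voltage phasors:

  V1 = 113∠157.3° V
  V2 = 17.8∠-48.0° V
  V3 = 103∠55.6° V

Step 1 — Convert each phasor to rectangular form:
  V1 = 113·(cos(157.3°) + j·sin(157.3°)) = -104.2 + j43.61 V
  V2 = 17.8·(cos(-48.0°) + j·sin(-48.0°)) = 11.91 - j13.23 V
  V3 = 103·(cos(55.6°) + j·sin(55.6°)) = 58.19 + j84.99 V
Step 2 — Sum components: V_total = -34.14 + j115.4 V.
Step 3 — Convert to polar: |V_total| = 120.3 V, ∠V_total = 106.5°.

V_total = 120.3∠106.5° V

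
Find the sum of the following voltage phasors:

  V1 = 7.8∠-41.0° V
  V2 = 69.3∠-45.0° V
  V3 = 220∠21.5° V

Step 1 — Convert each phasor to rectangular form:
  V1 = 7.8·(cos(-41.0°) + j·sin(-41.0°)) = 5.887 - j5.117 V
  V2 = 69.3·(cos(-45.0°) + j·sin(-45.0°)) = 49 - j49 V
  V3 = 220·(cos(21.5°) + j·sin(21.5°)) = 204.7 + j80.63 V
Step 2 — Sum components: V_total = 259.6 + j26.51 V.
Step 3 — Convert to polar: |V_total| = 260.9 V, ∠V_total = 5.8°.

V_total = 260.9∠5.8° V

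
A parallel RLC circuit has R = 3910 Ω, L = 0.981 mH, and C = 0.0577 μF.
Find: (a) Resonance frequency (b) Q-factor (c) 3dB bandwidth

Step 1 — Resonance: ω₀ = 1/√(LC) = 1/√(0.000981·5.77e-08) = 1.329e+05 rad/s.
Step 2 — f₀ = ω₀/(2π) = 2.115e+04 Hz.
Step 3 — Parallel Q: Q = R/(ω₀L) = 3910/(1.329e+05·0.000981) = 29.99.
Step 4 — Bandwidth: Δω = ω₀/Q = 4432 rad/s; BW = Δω/(2π) = 705.5 Hz.

(a) f₀ = 2.115e+04 Hz  (b) Q = 29.99  (c) BW = 705.5 Hz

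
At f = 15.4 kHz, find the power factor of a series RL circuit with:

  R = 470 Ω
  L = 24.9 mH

Step 1 — Angular frequency: ω = 2π·f = 2π·1.54e+04 = 9.676e+04 rad/s.
Step 2 — Component impedances:
  R: Z = R = 470 Ω
  L: Z = jωL = j·9.676e+04·0.0249 = 0 + j2409 Ω
Step 3 — Series combination: Z_total = R + L = 470 + j2409 Ω = 2455∠79.0° Ω.
Step 4 — Power factor: PF = cos(φ) = Re(Z)/|Z| = 470/2454.8 = 0.1915.
Step 5 — Type: Im(Z) = 2409 ⇒ lagging (phase φ = 79.0°).

PF = 0.1915 (lagging, φ = 79.0°)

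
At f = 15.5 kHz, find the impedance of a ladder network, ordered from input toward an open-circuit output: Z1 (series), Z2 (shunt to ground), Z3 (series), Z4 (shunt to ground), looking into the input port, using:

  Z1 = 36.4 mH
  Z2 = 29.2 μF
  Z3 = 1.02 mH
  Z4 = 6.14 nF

Step 1 — Angular frequency: ω = 2π·f = 2π·1.55e+04 = 9.739e+04 rad/s.
Step 2 — Component impedances:
  Z1: Z = jωL = j·9.739e+04·0.0364 = 0 + j3545 Ω
  Z2: Z = 1/(jωC) = -j/(ω·C) = 0 - j0.3516 Ω
  Z3: Z = jωL = j·9.739e+04·0.00102 = 0 + j99.34 Ω
  Z4: Z = 1/(jωC) = -j/(ω·C) = 0 - j1672 Ω
Step 3 — Ladder network (open output): work backward from the far end, alternating series and parallel combinations. Z_in = 0 + j3545 Ω = 3545∠90.0° Ω.

Z = 0 + j3545 Ω = 3545∠90.0° Ω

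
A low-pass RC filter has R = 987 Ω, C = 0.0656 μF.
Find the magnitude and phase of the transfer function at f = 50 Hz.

Step 1 — Angular frequency: ω = 2π·50 = 314.2 rad/s.
Step 2 — Transfer function: H(jω) = 1/(1 + jωRC).
Step 3 — Denominator: 1 + jωRC = 1 + j·314.2·987·6.56e-08 = 1 + j0.02034.
Step 4 — H = 0.9996 - j0.02033.
Step 5 — Magnitude: |H| = 0.9998 (-0.0 dB); phase: φ = -1.2°.

|H| = 0.9998 (-0.0 dB), φ = -1.2°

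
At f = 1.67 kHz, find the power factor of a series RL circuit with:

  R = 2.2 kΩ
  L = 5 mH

Step 1 — Angular frequency: ω = 2π·f = 2π·1670 = 1.049e+04 rad/s.
Step 2 — Component impedances:
  R: Z = R = 2200 Ω
  L: Z = jωL = j·1.049e+04·0.005 = 0 + j52.46 Ω
Step 3 — Series combination: Z_total = R + L = 2200 + j52.46 Ω = 2201∠1.4° Ω.
Step 4 — Power factor: PF = cos(φ) = Re(Z)/|Z| = 2200/2200.6 = 0.9997.
Step 5 — Type: Im(Z) = 52.46 ⇒ lagging (phase φ = 1.4°).

PF = 0.9997 (lagging, φ = 1.4°)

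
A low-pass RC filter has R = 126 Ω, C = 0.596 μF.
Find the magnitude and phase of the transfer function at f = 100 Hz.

Step 1 — Angular frequency: ω = 2π·100 = 628.3 rad/s.
Step 2 — Transfer function: H(jω) = 1/(1 + jωRC).
Step 3 — Denominator: 1 + jωRC = 1 + j·628.3·126·5.96e-07 = 1 + j0.04718.
Step 4 — H = 0.9978 - j0.04708.
Step 5 — Magnitude: |H| = 0.9989 (-0.0 dB); phase: φ = -2.7°.

|H| = 0.9989 (-0.0 dB), φ = -2.7°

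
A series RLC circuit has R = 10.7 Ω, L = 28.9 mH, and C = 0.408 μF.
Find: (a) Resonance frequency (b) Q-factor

Step 1 — Resonance condition Im(Z)=0 gives ω₀ = 1/√(LC).
Step 2 — ω₀ = 1/√(0.0289·4.08e-07) = 9209 rad/s.
Step 3 — f₀ = ω₀/(2π) = 1466 Hz.
Step 4 — Series Q: Q = ω₀L/R = 9209·0.0289/10.7 = 24.87.

(a) f₀ = 1466 Hz  (b) Q = 24.87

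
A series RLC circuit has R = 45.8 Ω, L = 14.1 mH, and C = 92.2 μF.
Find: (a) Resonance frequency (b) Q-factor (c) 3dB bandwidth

Step 1 — Resonance condition Im(Z)=0 gives ω₀ = 1/√(LC).
Step 2 — ω₀ = 1/√(0.0141·9.22e-05) = 877.1 rad/s.
Step 3 — f₀ = ω₀/(2π) = 139.6 Hz.
Step 4 — Series Q: Q = ω₀L/R = 877.1·0.0141/45.8 = 0.27.
Step 5 — 3dB bandwidth: Δω = ω₀/Q = 3248 rad/s; BW = Δω/(2π) = 517 Hz.

(a) f₀ = 139.6 Hz  (b) Q = 0.27  (c) BW = 517 Hz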